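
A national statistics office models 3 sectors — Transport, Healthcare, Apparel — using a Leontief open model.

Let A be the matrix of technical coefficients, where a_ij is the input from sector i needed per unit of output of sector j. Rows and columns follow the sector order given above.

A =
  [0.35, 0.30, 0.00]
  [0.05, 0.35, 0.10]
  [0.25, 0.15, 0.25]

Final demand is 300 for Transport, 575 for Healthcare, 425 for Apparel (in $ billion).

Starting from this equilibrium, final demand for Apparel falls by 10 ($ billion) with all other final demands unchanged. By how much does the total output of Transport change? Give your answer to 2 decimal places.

I − A =
  [   0.65    -0.30     0.00]
  [  -0.05     0.65    -0.10]
  [  -0.25    -0.15     0.75]
Cofactors of I−A, C_ij = (−1)^(i+j)·(minor ij) (rows/columns in the sector order above):
  C_11 = (0.65)(0.75) − (-0.10)(-0.15) = 0.4725
  C_12 = −[(-0.05)(0.75) − (-0.10)(-0.25)] = 0.0625
  C_13 = (-0.05)(-0.15) − (0.65)(-0.25) = 0.1700
  C_21 = −[(-0.30)(0.75) − (0.00)(-0.15)] = 0.2250
  C_22 = (0.65)(0.75) − (0.00)(-0.25) = 0.4875
  C_23 = −[(0.65)(-0.15) − (-0.30)(-0.25)] = 0.1725
  C_31 = (-0.30)(-0.10) − (0.00)(0.65) = 0.0300
  C_32 = −[(0.65)(-0.10) − (0.00)(-0.05)] = 0.0650
  C_33 = (0.65)(0.65) − (-0.30)(-0.05) = 0.4075
det(I−A) = Σ_j (I−A)_1j·C_1j = (0.65)(0.4725) + (-0.30)(0.0625) + (0.00)(0.1700) = 0.288375
adj(I−A) = Cᵀ =
  [ 0.4725   0.2250   0.0300]
  [ 0.0625   0.4875   0.0650]
  [ 0.1700   0.1725   0.4075]
(I − A)⁻¹ = adj(I−A) / det(I−A) ≈
  [   1.6385     0.7802     0.1040]
  [   0.2167     1.6905     0.2254]
  [   0.5895     0.5982     1.4131]
Δx = (I − A)⁻¹ Δd with Δd having -10 in the Apparel component and 0 elsewhere.
So Δx_T = L_TA · (-10), where L_TA = adj(I−A)_TA / det(I−A) = 0.0300 / 0.288375.
Δx_T = 0.0300 × (-10) / 0.288375 = -0.30 / 0.288375 ≈ -1.04.

Δx_T = -1.04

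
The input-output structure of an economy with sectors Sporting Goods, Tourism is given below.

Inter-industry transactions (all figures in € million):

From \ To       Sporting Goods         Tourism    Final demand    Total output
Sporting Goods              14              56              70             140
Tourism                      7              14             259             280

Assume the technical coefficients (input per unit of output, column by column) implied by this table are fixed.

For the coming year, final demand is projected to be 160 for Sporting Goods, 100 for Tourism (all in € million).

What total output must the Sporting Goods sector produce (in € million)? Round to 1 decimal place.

x_1 = 203.6

Technical coefficients a_ij = z_ij / X_j:
  a_11 = 14/140 = 0.10, a_21 = 7/140 = 0.05
  a_12 = 56/280 = 0.20, a_22 = 14/280 = 0.05
I − A =
  [   0.90    -0.20]
  [  -0.05     0.95]
det(I−A) = (0.90)(0.95) − (-0.20)(-0.05) = 0.8450
adj(I−A) = [[0.95, 0.20], [0.05, 0.90]]
(I − A)⁻¹ = adj(I−A) / det(I−A) ≈
  [   1.1243     0.2367]
  [   0.0592     1.0651]
x = (I − A)⁻¹ d = adj(I−A)·d / det(I−A), with det(I−A) = 0.8450:
  x_1 = (0.95·160 + 0.20·100) / 0.8450 = 172.00 / 0.8450 ≈ 203.6
  x_2 = (0.05·160 + 0.90·100) / 0.8450 = 98.00 / 0.8450 ≈ 116.0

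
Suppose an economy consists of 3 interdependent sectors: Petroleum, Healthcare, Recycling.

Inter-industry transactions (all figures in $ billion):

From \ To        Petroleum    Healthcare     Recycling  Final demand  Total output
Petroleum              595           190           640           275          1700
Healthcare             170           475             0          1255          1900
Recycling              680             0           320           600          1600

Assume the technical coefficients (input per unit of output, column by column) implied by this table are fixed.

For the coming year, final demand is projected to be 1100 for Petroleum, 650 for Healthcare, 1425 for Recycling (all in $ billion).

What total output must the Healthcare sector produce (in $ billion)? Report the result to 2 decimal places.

Technical coefficients a_ij = z_ij / X_j:
  a_PP = 595/1700 = 0.35, a_HP = 170/1700 = 0.10, a_RP = 680/1700 = 0.40
  a_PH = 190/1900 = 0.10, a_HH = 475/1900 = 0.25, a_RH = 0/1900 = 0.00
  a_PR = 640/1600 = 0.40, a_HR = 0/1600 = 0.00, a_RR = 320/1600 = 0.20
I − A =
  [   0.65    -0.10    -0.40]
  [  -0.10     0.75     0.00]
  [  -0.40     0.00     0.80]
Cofactors of I−A, C_ij = (−1)^(i+j)·(minor ij) (rows/columns in the sector order above):
  C_11 = (0.75)(0.80) − (0.00)(0.00) = 0.6000
  C_12 = −[(-0.10)(0.80) − (0.00)(-0.40)] = 0.0800
  C_13 = (-0.10)(0.00) − (0.75)(-0.40) = 0.3000
  C_21 = −[(-0.10)(0.80) − (-0.40)(0.00)] = 0.0800
  C_22 = (0.65)(0.80) − (-0.40)(-0.40) = 0.3600
  C_23 = −[(0.65)(0.00) − (-0.10)(-0.40)] = 0.0400
  C_31 = (-0.10)(0.00) − (-0.40)(0.75) = 0.3000
  C_32 = −[(0.65)(0.00) − (-0.40)(-0.10)] = 0.0400
  C_33 = (0.65)(0.75) − (-0.10)(-0.10) = 0.4775
det(I−A) = Σ_j (I−A)_1j·C_1j = (0.65)(0.6000) + (-0.10)(0.0800) + (-0.40)(0.3000) = 0.2620
adj(I−A) = Cᵀ =
  [ 0.6000   0.0800   0.3000]
  [ 0.0800   0.3600   0.0400]
  [ 0.3000   0.0400   0.4775]
(I − A)⁻¹ = adj(I−A) / det(I−A) ≈
  [   2.2901     0.3053     1.1450]
  [   0.3053     1.3740     0.1527]
  [   1.1450     0.1527     1.8225]
x = (I − A)⁻¹ d = adj(I−A)·d / det(I−A), with det(I−A) = 0.2620:
  x_P = (0.6000·1100 + 0.0800·650 + 0.3000·1425) / 0.2620 = 1139.50 / 0.2620 ≈ 4349.24
  x_H = (0.0800·1100 + 0.3600·650 + 0.0400·1425) / 0.2620 = 379.00 / 0.2620 ≈ 1446.56
  x_R = (0.3000·1100 + 0.0400·650 + 0.4775·1425) / 0.2620 = 1036.4375 / 0.2620 ≈ 3955.87

x_H = 1446.56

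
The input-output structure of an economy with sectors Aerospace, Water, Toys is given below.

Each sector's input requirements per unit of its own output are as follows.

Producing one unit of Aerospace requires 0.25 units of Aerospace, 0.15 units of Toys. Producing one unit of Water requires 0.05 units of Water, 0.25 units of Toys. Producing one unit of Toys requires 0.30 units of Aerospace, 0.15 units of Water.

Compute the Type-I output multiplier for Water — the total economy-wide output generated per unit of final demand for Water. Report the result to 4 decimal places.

I − A =
  [   0.75     0.00    -0.30]
  [   0.00     0.95    -0.15]
  [  -0.15    -0.25     1.00]
Cofactors of I−A, C_ij = (−1)^(i+j)·(minor ij) (rows/columns in the sector order above):
  C_11 = (0.95)(1.00) − (-0.15)(-0.25) = 0.9125
  C_12 = −[(0.00)(1.00) − (-0.15)(-0.15)] = 0.0225
  C_13 = (0.00)(-0.25) − (0.95)(-0.15) = 0.1425
  C_21 = −[(0.00)(1.00) − (-0.30)(-0.25)] = 0.0750
  C_22 = (0.75)(1.00) − (-0.30)(-0.15) = 0.7050
  C_23 = −[(0.75)(-0.25) − (0.00)(-0.15)] = 0.1875
  C_31 = (0.00)(-0.15) − (-0.30)(0.95) = 0.2850
  C_32 = −[(0.75)(-0.15) − (-0.30)(0.00)] = 0.1125
  C_33 = (0.75)(0.95) − (0.00)(0.00) = 0.7125
det(I−A) = Σ_j (I−A)_1j·C_1j = (0.75)(0.9125) + (0.00)(0.0225) + (-0.30)(0.1425) = 0.641625
adj(I−A) = Cᵀ =
  [ 0.9125   0.0750   0.2850]
  [ 0.0225   0.7050   0.1125]
  [ 0.1425   0.1875   0.7125]
(I − A)⁻¹ = adj(I−A) / det(I−A) ≈
  [   1.42217     0.11689     0.44418]
  [   0.03507     1.09877     0.17534]
  [   0.22209     0.29223     1.11046]
The output multiplier for sector j is the column-j sum of the Leontief inverse (I − A)⁻¹ = adj(I−A) / det(I−A).
Column W of adj(I−A): (0.0750, 0.7050, 0.1875); det(I−A) = 0.641625.
m_W = (0.0750 + 0.7050 + 0.1875) / 0.641625 = 0.9675 / 0.641625 ≈ 1.5079.

m_W = 1.5079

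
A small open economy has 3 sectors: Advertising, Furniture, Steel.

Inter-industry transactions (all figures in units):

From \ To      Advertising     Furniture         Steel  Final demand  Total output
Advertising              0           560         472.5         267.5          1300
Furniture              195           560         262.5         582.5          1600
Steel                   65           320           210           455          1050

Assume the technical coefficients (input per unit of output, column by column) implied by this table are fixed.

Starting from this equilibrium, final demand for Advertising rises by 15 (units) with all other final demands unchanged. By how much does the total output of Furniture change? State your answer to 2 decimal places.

Technical coefficients a_ij = z_ij / X_j:
  a_11 = 0/1300 = 0.00, a_21 = 195/1300 = 0.15, a_31 = 65/1300 = 0.05
  a_12 = 560/1600 = 0.35, a_22 = 560/1600 = 0.35, a_32 = 320/1600 = 0.20
  a_13 = 472.5/1050 = 0.45, a_23 = 262.5/1050 = 0.25, a_33 = 210/1050 = 0.20
I − A =
  [   1.00    -0.35    -0.45]
  [  -0.15     0.65    -0.25]
  [  -0.05    -0.20     0.80]
Cofactors of I−A, C_ij = (−1)^(i+j)·(minor ij) (rows/columns in the sector order above):
  C_11 = (0.65)(0.80) − (-0.25)(-0.20) = 0.4700
  C_12 = −[(-0.15)(0.80) − (-0.25)(-0.05)] = 0.1325
  C_13 = (-0.15)(-0.20) − (0.65)(-0.05) = 0.0625
  C_21 = −[(-0.35)(0.80) − (-0.45)(-0.20)] = 0.3700
  C_22 = (1.00)(0.80) − (-0.45)(-0.05) = 0.7775
  C_23 = −[(1.00)(-0.20) − (-0.35)(-0.05)] = 0.2175
  C_31 = (-0.35)(-0.25) − (-0.45)(0.65) = 0.3800
  C_32 = −[(1.00)(-0.25) − (-0.45)(-0.15)] = 0.3175
  C_33 = (1.00)(0.65) − (-0.35)(-0.15) = 0.5975
det(I−A) = Σ_j (I−A)_1j·C_1j = (1.00)(0.4700) + (-0.35)(0.1325) + (-0.45)(0.0625) = 0.3955
adj(I−A) = Cᵀ =
  [ 0.4700   0.3700   0.3800]
  [ 0.1325   0.7775   0.3175]
  [ 0.0625   0.2175   0.5975]
(I − A)⁻¹ = adj(I−A) / det(I−A) ≈
  [   1.1884     0.9355     0.9608]
  [   0.3350     1.9659     0.8028]
  [   0.1580     0.5499     1.5107]
Δx = (I − A)⁻¹ Δd with Δd having +15 in the Advertising component and 0 elsewhere.
So Δx_2 = L_21 · (+15), where L_21 = adj(I−A)_21 / det(I−A) = 0.1325 / 0.3955.
Δx_2 = 0.1325 × (+15) / 0.3955 = 1.9875 / 0.3955 ≈ 5.03.

Δx_2 = 5.03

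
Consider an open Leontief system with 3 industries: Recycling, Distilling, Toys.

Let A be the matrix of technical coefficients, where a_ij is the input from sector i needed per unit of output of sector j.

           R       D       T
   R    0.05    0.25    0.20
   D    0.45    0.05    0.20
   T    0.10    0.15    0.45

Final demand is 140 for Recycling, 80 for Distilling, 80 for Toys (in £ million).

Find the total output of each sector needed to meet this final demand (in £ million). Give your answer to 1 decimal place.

I − A =
  [   0.95    -0.25    -0.20]
  [  -0.45     0.95    -0.20]
  [  -0.10    -0.15     0.55]
Cofactors of I−A, C_ij = (−1)^(i+j)·(minor ij) (rows/columns in the sector order above):
  C_11 = (0.95)(0.55) − (-0.20)(-0.15) = 0.4925
  C_12 = −[(-0.45)(0.55) − (-0.20)(-0.10)] = 0.2675
  C_13 = (-0.45)(-0.15) − (0.95)(-0.10) = 0.1625
  C_21 = −[(-0.25)(0.55) − (-0.20)(-0.15)] = 0.1675
  C_22 = (0.95)(0.55) − (-0.20)(-0.10) = 0.5025
  C_23 = −[(0.95)(-0.15) − (-0.25)(-0.10)] = 0.1675
  C_31 = (-0.25)(-0.20) − (-0.20)(0.95) = 0.2400
  C_32 = −[(0.95)(-0.20) − (-0.20)(-0.45)] = 0.2800
  C_33 = (0.95)(0.95) − (-0.25)(-0.45) = 0.7900
det(I−A) = Σ_j (I−A)_1j·C_1j = (0.95)(0.4925) + (-0.25)(0.2675) + (-0.20)(0.1625) = 0.3685
adj(I−A) = Cᵀ =
  [ 0.4925   0.1675   0.2400]
  [ 0.2675   0.5025   0.2800]
  [ 0.1625   0.1675   0.7900]
(I − A)⁻¹ = adj(I−A) / det(I−A) ≈
  [   1.3365     0.4545     0.6513]
  [   0.7259     1.3636     0.7598]
  [   0.4410     0.4545     2.1438]
x = (I − A)⁻¹ d = adj(I−A)·d / det(I−A), with det(I−A) = 0.3685:
  x_R = (0.4925·140 + 0.1675·80 + 0.2400·80) / 0.3685 = 101.55 / 0.3685 ≈ 275.6
  x_D = (0.2675·140 + 0.5025·80 + 0.2800·80) / 0.3685 = 100.05 / 0.3685 ≈ 271.5
  x_T = (0.1625·140 + 0.1675·80 + 0.7900·80) / 0.3685 = 99.35 / 0.3685 ≈ 269.6

x_R = 275.6, x_D = 271.5, x_T = 269.6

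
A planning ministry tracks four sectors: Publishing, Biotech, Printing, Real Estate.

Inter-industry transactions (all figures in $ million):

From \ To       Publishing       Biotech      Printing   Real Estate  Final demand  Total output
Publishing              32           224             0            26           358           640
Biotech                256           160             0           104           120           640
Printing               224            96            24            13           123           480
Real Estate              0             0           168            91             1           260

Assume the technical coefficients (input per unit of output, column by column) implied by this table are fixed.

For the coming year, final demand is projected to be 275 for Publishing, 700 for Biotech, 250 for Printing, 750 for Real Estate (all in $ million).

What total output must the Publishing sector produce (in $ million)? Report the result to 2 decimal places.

Technical coefficients a_ij = z_ij / X_j:
  a_11 = 32/640 = 0.05, a_21 = 256/640 = 0.40, a_31 = 224/640 = 0.35, a_41 = 0/640 = 0.00
  a_12 = 224/640 = 0.35, a_22 = 160/640 = 0.25, a_32 = 96/640 = 0.15, a_42 = 0/640 = 0.00
  a_13 = 0/480 = 0.00, a_23 = 0/480 = 0.00, a_33 = 24/480 = 0.05, a_43 = 168/480 = 0.35
  a_14 = 26/260 = 0.10, a_24 = 104/260 = 0.40, a_34 = 13/260 = 0.05, a_44 = 91/260 = 0.35
I − A =
  [   0.95    -0.35     0.00    -0.10]
  [  -0.40     0.75     0.00    -0.40]
  [  -0.35    -0.15     0.95    -0.05]
  [   0.00     0.00    -0.35     0.65]
Compute the cofactors C_ij = (−1)^(i+j)·(3×3 minor ij) of I−A; the adjugate is their transpose:
adj(I−A) = Cᵀ =
  [ 0.429000   0.215250   0.075250   0.204250]
  [ 0.289000   0.557750   0.147000   0.399000]
  [ 0.209625   0.172250   0.372125   0.166875]
  [ 0.112875   0.092750   0.200375   0.543875]
det(I−A) = Σ_j (I−A)_1j·C_1j = (0.95)(0.429000) + (-0.35)(0.289000) + (0.00)(0.209625) + (-0.10)(0.112875) = 0.2951125
(I − A)⁻¹ = adj(I−A) / det(I−A) ≈
  [   1.4537     0.7294     0.2550     0.6921]
  [   0.9793     1.8900     0.4981     1.3520]
  [   0.7103     0.5837     1.2610     0.5655]
  [   0.3825     0.3143     0.6790     1.8429]
x = (I − A)⁻¹ d = adj(I−A)·d / det(I−A), with det(I−A) = 0.2951125:
  x_1 = (0.429000·275 + 0.215250·700 + 0.075250·250 + 0.204250·750) / 0.2951125 = 440.65 / 0.2951125 ≈ 1493.16
  x_2 = (0.289000·275 + 0.557750·700 + 0.147000·250 + 0.399000·750) / 0.2951125 = 805.90 / 0.2951125 ≈ 2730.82
  x_3 = (0.209625·275 + 0.172250·700 + 0.372125·250 + 0.166875·750) / 0.2951125 = 396.409375 / 0.2951125 ≈ 1343.25
  x_4 = (0.112875·275 + 0.092750·700 + 0.200375·250 + 0.543875·750) / 0.2951125 = 553.965625 / 0.2951125 ≈ 1877.13

x_1 = 1493.16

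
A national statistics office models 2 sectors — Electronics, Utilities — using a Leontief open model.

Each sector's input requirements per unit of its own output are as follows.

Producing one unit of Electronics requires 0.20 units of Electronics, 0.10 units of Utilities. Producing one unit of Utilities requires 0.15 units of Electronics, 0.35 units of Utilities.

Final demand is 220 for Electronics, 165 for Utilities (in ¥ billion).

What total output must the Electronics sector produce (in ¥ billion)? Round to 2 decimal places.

x_1 = 332.18

I − A =
  [   0.80    -0.15]
  [  -0.10     0.65]
det(I−A) = (0.80)(0.65) − (-0.15)(-0.10) = 0.5050
adj(I−A) = [[0.65, 0.15], [0.10, 0.80]]
(I − A)⁻¹ = adj(I−A) / det(I−A) ≈
  [   1.2871     0.2970]
  [   0.1980     1.5842]
x = (I − A)⁻¹ d = adj(I−A)·d / det(I−A), with det(I−A) = 0.5050:
  x_1 = (0.65·220 + 0.15·165) / 0.5050 = 167.75 / 0.5050 ≈ 332.18
  x_2 = (0.10·220 + 0.80·165) / 0.5050 = 154.00 / 0.5050 ≈ 304.95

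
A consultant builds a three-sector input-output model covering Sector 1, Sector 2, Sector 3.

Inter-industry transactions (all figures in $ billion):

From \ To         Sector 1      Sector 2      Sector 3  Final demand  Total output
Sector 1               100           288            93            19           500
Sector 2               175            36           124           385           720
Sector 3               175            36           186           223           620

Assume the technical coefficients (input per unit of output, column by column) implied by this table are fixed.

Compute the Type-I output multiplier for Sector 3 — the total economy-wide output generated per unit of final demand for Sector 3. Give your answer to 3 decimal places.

Technical coefficients a_ij = z_ij / X_j:
  a_11 = 100/500 = 0.20, a_21 = 175/500 = 0.35, a_31 = 175/500 = 0.35
  a_12 = 288/720 = 0.40, a_22 = 36/720 = 0.05, a_32 = 36/720 = 0.05
  a_13 = 93/620 = 0.15, a_23 = 124/620 = 0.20, a_33 = 186/620 = 0.30
I − A =
  [   0.80    -0.40    -0.15]
  [  -0.35     0.95    -0.20]
  [  -0.35    -0.05     0.70]
Cofactors of I−A, C_ij = (−1)^(i+j)·(minor ij) (rows/columns in the sector order above):
  C_11 = (0.95)(0.70) − (-0.20)(-0.05) = 0.6550
  C_12 = −[(-0.35)(0.70) − (-0.20)(-0.35)] = 0.3150
  C_13 = (-0.35)(-0.05) − (0.95)(-0.35) = 0.3500
  C_21 = −[(-0.40)(0.70) − (-0.15)(-0.05)] = 0.2875
  C_22 = (0.80)(0.70) − (-0.15)(-0.35) = 0.5075
  C_23 = −[(0.80)(-0.05) − (-0.40)(-0.35)] = 0.1800
  C_31 = (-0.40)(-0.20) − (-0.15)(0.95) = 0.2225
  C_32 = −[(0.80)(-0.20) − (-0.15)(-0.35)] = 0.2125
  C_33 = (0.80)(0.95) − (-0.40)(-0.35) = 0.6200
det(I−A) = Σ_j (I−A)_1j·C_1j = (0.80)(0.6550) + (-0.40)(0.3150) + (-0.15)(0.3500) = 0.3455
adj(I−A) = Cᵀ =
  [ 0.6550   0.2875   0.2225]
  [ 0.3150   0.5075   0.2125]
  [ 0.3500   0.1800   0.6200]
(I − A)⁻¹ = adj(I−A) / det(I−A) ≈
  [   1.8958     0.8321     0.6440]
  [   0.9117     1.4689     0.6151]
  [   1.0130     0.5210     1.7945]
The output multiplier for sector j is the column-j sum of the Leontief inverse (I − A)⁻¹ = adj(I−A) / det(I−A).
Column 3 of adj(I−A): (0.2225, 0.2125, 0.6200); det(I−A) = 0.3455.
m_3 = (0.2225 + 0.2125 + 0.6200) / 0.3455 = 1.055 / 0.3455 ≈ 3.054.

m_3 = 3.054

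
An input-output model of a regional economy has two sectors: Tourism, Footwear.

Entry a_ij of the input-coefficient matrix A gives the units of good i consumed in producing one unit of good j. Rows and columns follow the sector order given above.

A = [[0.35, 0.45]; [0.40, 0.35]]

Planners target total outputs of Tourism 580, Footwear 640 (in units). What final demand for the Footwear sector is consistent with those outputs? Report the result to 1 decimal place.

d_F = 184.0

I − A =
  [   0.65    -0.45]
  [  -0.40     0.65]
d = (I − A) x:
  d_T = (+0.65)·580 + (-0.45)·640 = 89.0
  d_F = (-0.40)·580 + (+0.65)·640 = 184.0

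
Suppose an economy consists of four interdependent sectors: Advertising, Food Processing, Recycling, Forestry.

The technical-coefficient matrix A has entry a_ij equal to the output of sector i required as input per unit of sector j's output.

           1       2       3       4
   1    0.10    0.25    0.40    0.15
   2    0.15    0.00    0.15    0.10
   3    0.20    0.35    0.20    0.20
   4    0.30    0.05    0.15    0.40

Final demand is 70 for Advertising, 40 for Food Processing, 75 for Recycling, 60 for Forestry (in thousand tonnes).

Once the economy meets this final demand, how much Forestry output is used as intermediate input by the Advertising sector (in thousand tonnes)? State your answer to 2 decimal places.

I − A =
  [   0.90    -0.25    -0.40    -0.15]
  [  -0.15     1.00    -0.15    -0.10]
  [  -0.20    -0.35     0.80    -0.20]
  [  -0.30    -0.05    -0.15     0.60]
Compute the cofactors C_ij = (−1)^(i+j)·(3×3 minor ij) of I−A; the adjugate is their transpose:
adj(I−A) = Cᵀ =
  [ 0.407750   0.214375   0.287875   0.233625]
  [ 0.121500   0.292500   0.139125   0.125500]
  [ 0.222500   0.228750   0.459375   0.246875]
  [ 0.269625   0.188750   0.270375   0.534250]
det(I−A) = Σ_j (I−A)_1j·C_1j = (0.90)(0.407750) + (-0.25)(0.121500) + (-0.40)(0.222500) + (-0.15)(0.269625) = 0.20715625
(I − A)⁻¹ = adj(I−A) / det(I−A) ≈
  [   1.9683     1.0348     1.3897     1.1278]
  [   0.5865     1.4120     0.6716     0.6058]
  [   1.0741     1.1042     2.2175     1.1917]
  [   1.3016     0.9111     1.3052     2.5790]
First solve x = (I − A)⁻¹ d = adj(I−A)·d / det(I−A); in particular x_1 = (0.407750·70 + 0.214375·40 + 0.287875·75 + 0.233625·60) / 0.20715625 = 72.725625 / 0.20715625 ≈ 351.0665.
Intermediate flow from 4 to 1: z_41 = a_41 · x_1 = 0.30 × 72.725625 / 0.20715625 = 21.8176875 / 0.20715625 ≈ 105.32.

z_41 = 105.32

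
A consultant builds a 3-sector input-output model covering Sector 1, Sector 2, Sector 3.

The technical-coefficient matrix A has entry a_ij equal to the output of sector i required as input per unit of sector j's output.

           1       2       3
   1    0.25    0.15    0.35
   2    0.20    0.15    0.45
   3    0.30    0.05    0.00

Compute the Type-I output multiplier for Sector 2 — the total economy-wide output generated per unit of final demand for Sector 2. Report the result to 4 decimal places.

I − A =
  [   0.75    -0.15    -0.35]
  [  -0.20     0.85    -0.45]
  [  -0.30    -0.05     1.00]
Cofactors of I−A, C_ij = (−1)^(i+j)·(minor ij) (rows/columns in the sector order above):
  C_11 = (0.85)(1.00) − (-0.45)(-0.05) = 0.8275
  C_12 = −[(-0.20)(1.00) − (-0.45)(-0.30)] = 0.3350
  C_13 = (-0.20)(-0.05) − (0.85)(-0.30) = 0.2650
  C_21 = −[(-0.15)(1.00) − (-0.35)(-0.05)] = 0.1675
  C_22 = (0.75)(1.00) − (-0.35)(-0.30) = 0.6450
  C_23 = −[(0.75)(-0.05) − (-0.15)(-0.30)] = 0.0825
  C_31 = (-0.15)(-0.45) − (-0.35)(0.85) = 0.3650
  C_32 = −[(0.75)(-0.45) − (-0.35)(-0.20)] = 0.4075
  C_33 = (0.75)(0.85) − (-0.15)(-0.20) = 0.6075
det(I−A) = Σ_j (I−A)_1j·C_1j = (0.75)(0.8275) + (-0.15)(0.3350) + (-0.35)(0.2650) = 0.477625
adj(I−A) = Cᵀ =
  [ 0.8275   0.1675   0.3650]
  [ 0.3350   0.6450   0.4075]
  [ 0.2650   0.0825   0.6075]
(I − A)⁻¹ = adj(I−A) / det(I−A) ≈
  [   1.73253     0.35069     0.76420]
  [   0.70139     1.35043     0.85318]
  [   0.55483     0.17273     1.27192]
The output multiplier for sector j is the column-j sum of the Leontief inverse (I − A)⁻¹ = adj(I−A) / det(I−A).
Column 2 of adj(I−A): (0.1675, 0.6450, 0.0825); det(I−A) = 0.477625.
m_2 = (0.1675 + 0.6450 + 0.0825) / 0.477625 = 0.895 / 0.477625 ≈ 1.8739.

m_2 = 1.8739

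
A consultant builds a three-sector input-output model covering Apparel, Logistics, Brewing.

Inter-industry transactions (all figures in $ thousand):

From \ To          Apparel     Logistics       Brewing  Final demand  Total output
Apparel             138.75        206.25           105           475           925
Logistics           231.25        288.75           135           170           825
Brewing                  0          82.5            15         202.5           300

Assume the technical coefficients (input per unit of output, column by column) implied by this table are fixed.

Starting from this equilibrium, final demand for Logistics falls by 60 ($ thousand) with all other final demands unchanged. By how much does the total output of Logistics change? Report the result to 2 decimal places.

Technical coefficients a_ij = z_ij / X_j:
  a_11 = 138.75/925 = 0.15, a_21 = 231.25/925 = 0.25, a_31 = 0/925 = 0.00
  a_12 = 206.25/825 = 0.25, a_22 = 288.75/825 = 0.35, a_32 = 82.5/825 = 0.10
  a_13 = 105/300 = 0.35, a_23 = 135/300 = 0.45, a_33 = 15/300 = 0.05
I − A =
  [   0.85    -0.25    -0.35]
  [  -0.25     0.65    -0.45]
  [   0.00    -0.10     0.95]
Cofactors of I−A, C_ij = (−1)^(i+j)·(minor ij) (rows/columns in the sector order above):
  C_11 = (0.65)(0.95) − (-0.45)(-0.10) = 0.5725
  C_12 = −[(-0.25)(0.95) − (-0.45)(0.00)] = 0.2375
  C_13 = (-0.25)(-0.10) − (0.65)(0.00) = 0.0250
  C_21 = −[(-0.25)(0.95) − (-0.35)(-0.10)] = 0.2725
  C_22 = (0.85)(0.95) − (-0.35)(0.00) = 0.8075
  C_23 = −[(0.85)(-0.10) − (-0.25)(0.00)] = 0.0850
  C_31 = (-0.25)(-0.45) − (-0.35)(0.65) = 0.3400
  C_32 = −[(0.85)(-0.45) − (-0.35)(-0.25)] = 0.4700
  C_33 = (0.85)(0.65) − (-0.25)(-0.25) = 0.4900
det(I−A) = Σ_j (I−A)_1j·C_1j = (0.85)(0.5725) + (-0.25)(0.2375) + (-0.35)(0.0250) = 0.4185
adj(I−A) = Cᵀ =
  [ 0.5725   0.2725   0.3400]
  [ 0.2375   0.8075   0.4700]
  [ 0.0250   0.0850   0.4900]
(I − A)⁻¹ = adj(I−A) / det(I−A) ≈
  [   1.3680     0.6511     0.8124]
  [   0.5675     1.9295     1.1231]
  [   0.0597     0.2031     1.1708]
Δx = (I − A)⁻¹ Δd with Δd having -60 in the Logistics component and 0 elsewhere.
So Δx_2 = L_22 · (-60), where L_22 = adj(I−A)_22 / det(I−A) = 0.8075 / 0.4185.
Δx_2 = 0.8075 × (-60) / 0.4185 = -48.45 / 0.4185 ≈ -115.77.

Δx_2 = -115.77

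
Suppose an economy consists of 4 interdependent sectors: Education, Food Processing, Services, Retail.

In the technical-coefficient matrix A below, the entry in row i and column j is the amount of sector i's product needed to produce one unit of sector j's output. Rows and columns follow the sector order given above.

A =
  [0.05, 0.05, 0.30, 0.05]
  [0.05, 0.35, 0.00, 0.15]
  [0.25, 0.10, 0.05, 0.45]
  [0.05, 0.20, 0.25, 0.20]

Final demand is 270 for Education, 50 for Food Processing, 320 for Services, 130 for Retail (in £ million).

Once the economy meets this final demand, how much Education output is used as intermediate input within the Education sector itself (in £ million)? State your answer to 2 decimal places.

I − A =
  [   0.95    -0.05    -0.30    -0.05]
  [  -0.05     0.65     0.00    -0.15]
  [  -0.25    -0.10     0.95    -0.45]
  [  -0.05    -0.20    -0.25     0.80]
Compute the cofactors C_ij = (−1)^(i+j)·(3×3 minor ij) of I−A; the adjugate is their transpose:
adj(I−A) = Cᵀ =
  [ 0.388625   0.094125   0.157000   0.130250]
  [ 0.048875   0.542875   0.050500   0.133250]
  [ 0.146375   0.174875   0.461000   0.301250]
  [ 0.082250   0.196250   0.166500   0.534000]
det(I−A) = Σ_j (I−A)_1j·C_1j = (0.95)(0.388625) + (-0.05)(0.048875) + (-0.30)(0.146375) + (-0.05)(0.082250) = 0.318725
(I − A)⁻¹ = adj(I−A) / det(I−A) ≈
  [   1.2193     0.2953     0.4926     0.4087]
  [   0.1533     1.7033     0.1584     0.4181]
  [   0.4593     0.5487     1.4464     0.9452]
  [   0.2581     0.6157     0.5224     1.6754]
First solve x = (I − A)⁻¹ d = adj(I−A)·d / det(I−A); in particular x_E = (0.388625·270 + 0.094125·50 + 0.157000·320 + 0.130250·130) / 0.318725 = 176.8075 / 0.318725 ≈ 554.7337.
Intermediate flow from E to E: z_EE = a_EE · x_E = 0.05 × 176.8075 / 0.318725 = 8.840375 / 0.318725 ≈ 27.74.

z_EE = 27.74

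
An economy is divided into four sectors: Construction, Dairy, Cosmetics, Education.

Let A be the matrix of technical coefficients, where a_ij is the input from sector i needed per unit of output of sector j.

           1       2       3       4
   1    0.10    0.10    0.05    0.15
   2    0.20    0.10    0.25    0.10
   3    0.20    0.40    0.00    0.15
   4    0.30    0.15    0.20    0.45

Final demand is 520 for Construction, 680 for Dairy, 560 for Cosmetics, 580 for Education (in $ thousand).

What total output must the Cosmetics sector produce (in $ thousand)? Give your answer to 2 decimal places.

I − A =
  [   0.90    -0.10    -0.05    -0.15]
  [  -0.20     0.90    -0.25    -0.10]
  [  -0.20    -0.40     1.00    -0.15]
  [  -0.30    -0.15    -0.20     0.55]
Compute the cofactors C_ij = (−1)^(i+j)·(3×3 minor ij) of I−A; the adjugate is their transpose:
adj(I−A) = Cᵀ =
  [ 0.384375   0.098625   0.072375   0.142500]
  [ 0.176750   0.409250   0.143500   0.161750]
  [ 0.197000   0.220250   0.373000   0.195500]
  [ 0.329500   0.245500   0.214250   0.682000]
det(I−A) = Σ_j (I−A)_1j·C_1j = (0.90)(0.384375) + (-0.10)(0.176750) + (-0.05)(0.197000) + (-0.15)(0.329500) = 0.2689875
(I − A)⁻¹ = adj(I−A) / det(I−A) ≈
  [   1.4290     0.3667     0.2691     0.5298]
  [   0.6571     1.5214     0.5335     0.6013]
  [   0.7324     0.8188     1.3867     0.7268]
  [   1.2250     0.9127     0.7965     2.5354]
x = (I − A)⁻¹ d = adj(I−A)·d / det(I−A), with det(I−A) = 0.2689875:
  x_1 = (0.384375·520 + 0.098625·680 + 0.072375·560 + 0.142500·580) / 0.2689875 = 390.12 / 0.2689875 ≈ 1450.33
  x_2 = (0.176750·520 + 0.409250·680 + 0.143500·560 + 0.161750·580) / 0.2689875 = 544.375 / 0.2689875 ≈ 2023.79
  x_3 = (0.197000·520 + 0.220250·680 + 0.373000·560 + 0.195500·580) / 0.2689875 = 574.48 / 0.2689875 ≈ 2135.71
  x_4 = (0.329500·520 + 0.245500·680 + 0.214250·560 + 0.682000·580) / 0.2689875 = 853.82 / 0.2689875 ≈ 3174.20

x_3 = 2135.71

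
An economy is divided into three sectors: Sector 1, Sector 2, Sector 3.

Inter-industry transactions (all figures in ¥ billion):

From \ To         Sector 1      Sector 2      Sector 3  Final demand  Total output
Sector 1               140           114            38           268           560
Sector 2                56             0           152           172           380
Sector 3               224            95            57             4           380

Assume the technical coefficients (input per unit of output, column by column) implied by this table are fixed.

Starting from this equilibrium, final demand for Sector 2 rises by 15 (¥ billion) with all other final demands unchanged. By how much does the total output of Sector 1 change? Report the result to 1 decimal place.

Δx_1 = 9.4

Technical coefficients a_ij = z_ij / X_j:
  a_11 = 140/560 = 0.25, a_21 = 56/560 = 0.10, a_31 = 224/560 = 0.40
  a_12 = 114/380 = 0.30, a_22 = 0/380 = 0.00, a_32 = 95/380 = 0.25
  a_13 = 38/380 = 0.10, a_23 = 152/380 = 0.40, a_33 = 57/380 = 0.15
I − A =
  [   0.75    -0.30    -0.10]
  [  -0.10     1.00    -0.40]
  [  -0.40    -0.25     0.85]
Cofactors of I−A, C_ij = (−1)^(i+j)·(minor ij) (rows/columns in the sector order above):
  C_11 = (1.00)(0.85) − (-0.40)(-0.25) = 0.7500
  C_12 = −[(-0.10)(0.85) − (-0.40)(-0.40)] = 0.2450
  C_13 = (-0.10)(-0.25) − (1.00)(-0.40) = 0.4250
  C_21 = −[(-0.30)(0.85) − (-0.10)(-0.25)] = 0.2800
  C_22 = (0.75)(0.85) − (-0.10)(-0.40) = 0.5975
  C_23 = −[(0.75)(-0.25) − (-0.30)(-0.40)] = 0.3075
  C_31 = (-0.30)(-0.40) − (-0.10)(1.00) = 0.2200
  C_32 = −[(0.75)(-0.40) − (-0.10)(-0.10)] = 0.3100
  C_33 = (0.75)(1.00) − (-0.30)(-0.10) = 0.7200
det(I−A) = Σ_j (I−A)_1j·C_1j = (0.75)(0.7500) + (-0.30)(0.2450) + (-0.10)(0.4250) = 0.4465
adj(I−A) = Cᵀ =
  [ 0.7500   0.2800   0.2200]
  [ 0.2450   0.5975   0.3100]
  [ 0.4250   0.3075   0.7200]
(I − A)⁻¹ = adj(I−A) / det(I−A) ≈
  [   1.6797     0.6271     0.4927]
  [   0.5487     1.3382     0.6943]
  [   0.9518     0.6887     1.6125]
Δx = (I − A)⁻¹ Δd with Δd having +15 in the Sector 2 component and 0 elsewhere.
So Δx_1 = L_12 · (+15), where L_12 = adj(I−A)_12 / det(I−A) = 0.2800 / 0.4465.
Δx_1 = 0.2800 × (+15) / 0.4465 = 4.20 / 0.4465 ≈ 9.4.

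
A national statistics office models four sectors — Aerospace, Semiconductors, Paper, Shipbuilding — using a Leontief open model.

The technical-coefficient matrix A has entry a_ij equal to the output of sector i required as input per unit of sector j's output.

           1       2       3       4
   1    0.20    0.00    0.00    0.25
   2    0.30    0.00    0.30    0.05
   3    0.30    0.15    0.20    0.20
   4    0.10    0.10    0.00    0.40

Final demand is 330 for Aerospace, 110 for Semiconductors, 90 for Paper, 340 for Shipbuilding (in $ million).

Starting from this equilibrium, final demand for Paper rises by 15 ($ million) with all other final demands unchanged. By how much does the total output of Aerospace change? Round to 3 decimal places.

Δx_1 = 0.344

I − A =
  [   0.80     0.00     0.00    -0.25]
  [  -0.30     1.00    -0.30    -0.05]
  [  -0.30    -0.15     0.80    -0.20]
  [  -0.10    -0.10     0.00     0.60]
Compute the cofactors C_ij = (−1)^(i+j)·(3×3 minor ij) of I−A; the adjugate is their transpose:
adj(I−A) = Cᵀ =
  [ 0.44300   0.02000   0.00750   0.18875]
  [ 0.20800   0.36400   0.13650   0.16250]
  [ 0.23225   0.09175   0.44350   0.25225]
  [ 0.10850   0.06400   0.02400   0.60400]
det(I−A) = Σ_j (I−A)_1j·C_1j = (0.80)(0.44300) + (0.00)(0.20800) + (0.00)(0.23225) + (-0.25)(0.10850) = 0.327275
(I − A)⁻¹ = adj(I−A) / det(I−A) ≈
  [   1.3536     0.0611     0.0229     0.5767]
  [   0.6356     1.1122     0.4171     0.4965]
  [   0.7096     0.2803     1.3551     0.7708]
  [   0.3315     0.1956     0.0733     1.8455]
Δx = (I − A)⁻¹ Δd with Δd having +15 in the Paper component and 0 elsewhere.
So Δx_1 = L_13 · (+15), where L_13 = adj(I−A)_13 / det(I−A) = 0.00750 / 0.327275.
Δx_1 = 0.00750 × (+15) / 0.327275 = 0.1125 / 0.327275 ≈ 0.344.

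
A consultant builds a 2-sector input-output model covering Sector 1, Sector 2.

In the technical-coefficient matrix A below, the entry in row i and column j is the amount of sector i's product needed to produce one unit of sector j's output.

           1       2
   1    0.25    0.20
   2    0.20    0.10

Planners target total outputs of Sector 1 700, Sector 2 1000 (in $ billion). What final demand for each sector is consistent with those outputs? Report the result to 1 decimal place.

d_1 = 325.0, d_2 = 760.0

I − A =
  [   0.75    -0.20]
  [  -0.20     0.90]
d = (I − A) x:
  d_1 = (+0.75)·700 + (-0.20)·1000 = 325.0
  d_2 = (-0.20)·700 + (+0.90)·1000 = 760.0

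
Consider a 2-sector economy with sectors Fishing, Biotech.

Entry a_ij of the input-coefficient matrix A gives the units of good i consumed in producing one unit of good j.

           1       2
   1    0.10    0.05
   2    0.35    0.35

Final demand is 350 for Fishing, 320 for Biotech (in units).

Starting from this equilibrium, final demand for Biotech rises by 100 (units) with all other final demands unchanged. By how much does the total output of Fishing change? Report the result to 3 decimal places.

I − A =
  [   0.90    -0.05]
  [  -0.35     0.65]
det(I−A) = (0.90)(0.65) − (-0.05)(-0.35) = 0.5675
adj(I−A) = [[0.65, 0.05], [0.35, 0.90]]
(I − A)⁻¹ = adj(I−A) / det(I−A) ≈
  [   1.1454     0.0881]
  [   0.6167     1.5859]
Δx = (I − A)⁻¹ Δd with Δd having +100 in the Biotech component and 0 elsewhere.
So Δx_1 = L_12 · (+100), where L_12 = adj(I−A)_12 / det(I−A) = 0.05 / 0.5675.
Δx_1 = 0.05 × (+100) / 0.5675 = 5.00 / 0.5675 ≈ 8.811.

Δx_1 = 8.811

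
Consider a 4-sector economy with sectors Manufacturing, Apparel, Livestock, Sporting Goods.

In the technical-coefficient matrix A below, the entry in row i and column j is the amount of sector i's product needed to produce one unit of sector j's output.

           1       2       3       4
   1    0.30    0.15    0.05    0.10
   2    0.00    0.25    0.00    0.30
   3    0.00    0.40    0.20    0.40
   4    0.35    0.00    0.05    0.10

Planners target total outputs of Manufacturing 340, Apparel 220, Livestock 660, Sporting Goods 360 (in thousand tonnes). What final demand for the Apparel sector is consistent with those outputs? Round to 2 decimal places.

d_2 = 57.00

I − A =
  [   0.70    -0.15    -0.05    -0.10]
  [   0.00     0.75     0.00    -0.30]
  [   0.00    -0.40     0.80    -0.40]
  [  -0.35     0.00    -0.05     0.90]
d = (I − A) x:
  d_1 = (+0.70)·340 + (-0.15)·220 + (-0.05)·660 + (-0.10)·360 = 136.00
  d_2 = (+0.00)·340 + (+0.75)·220 + (+0.00)·660 + (-0.30)·360 = 57.00
  d_3 = (+0.00)·340 + (-0.40)·220 + (+0.80)·660 + (-0.40)·360 = 296.00
  d_4 = (-0.35)·340 + (+0.00)·220 + (-0.05)·660 + (+0.90)·360 = 172.00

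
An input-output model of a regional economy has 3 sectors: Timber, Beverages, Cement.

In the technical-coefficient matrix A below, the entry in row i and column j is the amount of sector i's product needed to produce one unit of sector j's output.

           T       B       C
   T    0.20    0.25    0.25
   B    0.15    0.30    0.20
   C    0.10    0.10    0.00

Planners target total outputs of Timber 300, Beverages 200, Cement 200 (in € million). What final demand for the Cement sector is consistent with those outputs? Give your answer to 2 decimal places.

I − A =
  [   0.80    -0.25    -0.25]
  [  -0.15     0.70    -0.20]
  [  -0.10    -0.10     1.00]
d = (I − A) x:
  d_T = (+0.80)·300 + (-0.25)·200 + (-0.25)·200 = 140.00
  d_B = (-0.15)·300 + (+0.70)·200 + (-0.20)·200 = 55.00
  d_C = (-0.10)·300 + (-0.10)·200 + (+1.00)·200 = 150.00

d_C = 150.00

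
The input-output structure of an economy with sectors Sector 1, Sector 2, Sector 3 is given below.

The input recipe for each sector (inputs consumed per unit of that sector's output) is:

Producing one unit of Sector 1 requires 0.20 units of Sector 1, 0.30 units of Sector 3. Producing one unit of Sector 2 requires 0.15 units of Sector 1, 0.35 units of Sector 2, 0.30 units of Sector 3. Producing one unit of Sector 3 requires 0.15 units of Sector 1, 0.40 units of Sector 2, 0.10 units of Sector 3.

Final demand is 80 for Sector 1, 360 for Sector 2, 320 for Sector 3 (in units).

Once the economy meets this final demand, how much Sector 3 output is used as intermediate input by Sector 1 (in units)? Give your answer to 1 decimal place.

z_31 = 140.8

I − A =
  [   0.80    -0.15    -0.15]
  [   0.00     0.65    -0.40]
  [  -0.30    -0.30     0.90]
Cofactors of I−A, C_ij = (−1)^(i+j)·(minor ij) (rows/columns in the sector order above):
  C_11 = (0.65)(0.90) − (-0.40)(-0.30) = 0.4650
  C_12 = −[(0.00)(0.90) − (-0.40)(-0.30)] = 0.1200
  C_13 = (0.00)(-0.30) − (0.65)(-0.30) = 0.1950
  C_21 = −[(-0.15)(0.90) − (-0.15)(-0.30)] = 0.1800
  C_22 = (0.80)(0.90) − (-0.15)(-0.30) = 0.6750
  C_23 = −[(0.80)(-0.30) − (-0.15)(-0.30)] = 0.2850
  C_31 = (-0.15)(-0.40) − (-0.15)(0.65) = 0.1575
  C_32 = −[(0.80)(-0.40) − (-0.15)(0.00)] = 0.3200
  C_33 = (0.80)(0.65) − (-0.15)(0.00) = 0.5200
det(I−A) = Σ_j (I−A)_1j·C_1j = (0.80)(0.4650) + (-0.15)(0.1200) + (-0.15)(0.1950) = 0.32475
adj(I−A) = Cᵀ =
  [ 0.4650   0.1800   0.1575]
  [ 0.1200   0.6750   0.3200]
  [ 0.1950   0.2850   0.5200]
(I − A)⁻¹ = adj(I−A) / det(I−A) ≈
  [   1.4319     0.5543     0.4850]
  [   0.3695     2.0785     0.9854]
  [   0.6005     0.8776     1.6012]
First solve x = (I − A)⁻¹ d = adj(I−A)·d / det(I−A); in particular x_1 = (0.4650·80 + 0.1800·360 + 0.1575·320) / 0.32475 = 152.40 / 0.32475 ≈ 469.284.
Intermediate flow from 3 to 1: z_31 = a_31 · x_1 = 0.30 × 152.40 / 0.32475 = 45.72 / 0.32475 ≈ 140.8.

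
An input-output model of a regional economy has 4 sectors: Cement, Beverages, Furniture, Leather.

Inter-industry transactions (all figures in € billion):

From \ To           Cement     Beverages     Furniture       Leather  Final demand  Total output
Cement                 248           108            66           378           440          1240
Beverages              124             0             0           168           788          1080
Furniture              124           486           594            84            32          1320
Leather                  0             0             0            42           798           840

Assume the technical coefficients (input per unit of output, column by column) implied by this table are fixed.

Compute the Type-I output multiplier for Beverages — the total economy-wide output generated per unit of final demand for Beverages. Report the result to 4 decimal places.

Technical coefficients a_ij = z_ij / X_j:
  a_11 = 248/1240 = 0.20, a_21 = 124/1240 = 0.10, a_31 = 124/1240 = 0.10, a_41 = 0/1240 = 0.00
  a_12 = 108/1080 = 0.10, a_22 = 0/1080 = 0.00, a_32 = 486/1080 = 0.45, a_42 = 0/1080 = 0.00
  a_13 = 66/1320 = 0.05, a_23 = 0/1320 = 0.00, a_33 = 594/1320 = 0.45, a_43 = 0/1320 = 0.00
  a_14 = 378/840 = 0.45, a_24 = 168/840 = 0.20, a_34 = 84/840 = 0.10, a_44 = 42/840 = 0.05
I − A =
  [   0.80    -0.10    -0.05    -0.45]
  [  -0.10     1.00     0.00    -0.20]
  [  -0.10    -0.45     0.55    -0.10]
  [   0.00     0.00     0.00     0.95]
Compute the cofactors C_ij = (−1)^(i+j)·(3×3 minor ij) of I−A; the adjugate is their transpose:
adj(I−A) = Cᵀ =
  [ 0.522500   0.073625   0.047500   0.268000]
  [ 0.052250   0.413250   0.004750   0.112250]
  [ 0.137750   0.351500   0.750500   0.218250]
  [ 0.000000   0.000000   0.000000   0.427250]
det(I−A) = Σ_j (I−A)_1j·C_1j = (0.80)(0.522500) + (-0.10)(0.052250) + (-0.05)(0.137750) + (-0.45)(0.000000) = 0.4058875
(I − A)⁻¹ = adj(I−A) / det(I−A) ≈
  [   1.28730     0.18139     0.11703     0.66028]
  [   0.12873     1.01814     0.01170     0.27655]
  [   0.33938     0.86600     1.84903     0.53771]
  [   0.00000     0.00000     0.00000     1.05263]
The output multiplier for sector j is the column-j sum of the Leontief inverse (I − A)⁻¹ = adj(I−A) / det(I−A).
Column 2 of adj(I−A): (0.073625, 0.413250, 0.351500, 0.000000); det(I−A) = 0.4058875.
m_2 = (0.073625 + 0.413250 + 0.351500 + 0.000000) / 0.4058875 = 0.838375 / 0.4058875 ≈ 2.0655.

m_2 = 2.0655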